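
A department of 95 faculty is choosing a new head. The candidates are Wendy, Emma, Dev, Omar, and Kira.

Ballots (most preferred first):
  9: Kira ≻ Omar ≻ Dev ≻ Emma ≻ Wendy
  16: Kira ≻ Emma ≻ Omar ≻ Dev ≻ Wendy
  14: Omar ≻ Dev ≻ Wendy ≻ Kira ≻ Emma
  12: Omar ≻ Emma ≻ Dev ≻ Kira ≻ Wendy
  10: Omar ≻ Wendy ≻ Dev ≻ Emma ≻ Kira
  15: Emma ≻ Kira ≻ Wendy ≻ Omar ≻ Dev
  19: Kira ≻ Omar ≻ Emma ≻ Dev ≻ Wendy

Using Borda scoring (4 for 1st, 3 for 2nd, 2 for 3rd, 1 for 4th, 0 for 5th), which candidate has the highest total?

Wendy: 9×0 + 16×0 + 14×2 + 12×0 + 10×3 + 15×2 + 19×0 = 88
Emma: 9×1 + 16×3 + 14×0 + 12×3 + 10×1 + 15×4 + 19×2 = 201
Dev: 9×2 + 16×1 + 14×3 + 12×2 + 10×2 + 15×0 + 19×1 = 139
Omar: 9×3 + 16×2 + 14×4 + 12×4 + 10×4 + 15×1 + 19×3 = 275
Kira: 9×4 + 16×4 + 14×1 + 12×1 + 10×0 + 15×3 + 19×4 = 247

Omar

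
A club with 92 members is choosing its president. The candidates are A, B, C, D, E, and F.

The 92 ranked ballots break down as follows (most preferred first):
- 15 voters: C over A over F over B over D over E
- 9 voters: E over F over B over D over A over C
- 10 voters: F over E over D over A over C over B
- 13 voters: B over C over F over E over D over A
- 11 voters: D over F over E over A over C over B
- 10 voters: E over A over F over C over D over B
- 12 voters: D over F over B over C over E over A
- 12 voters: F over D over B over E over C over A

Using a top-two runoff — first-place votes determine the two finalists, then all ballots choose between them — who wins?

Round 1 first-place votes: A 0, B 13, C 15, D 23, E 19, F 22. D and F advance.
Runoff: D is ranked above F on 23 ballots, F above D on 69.

F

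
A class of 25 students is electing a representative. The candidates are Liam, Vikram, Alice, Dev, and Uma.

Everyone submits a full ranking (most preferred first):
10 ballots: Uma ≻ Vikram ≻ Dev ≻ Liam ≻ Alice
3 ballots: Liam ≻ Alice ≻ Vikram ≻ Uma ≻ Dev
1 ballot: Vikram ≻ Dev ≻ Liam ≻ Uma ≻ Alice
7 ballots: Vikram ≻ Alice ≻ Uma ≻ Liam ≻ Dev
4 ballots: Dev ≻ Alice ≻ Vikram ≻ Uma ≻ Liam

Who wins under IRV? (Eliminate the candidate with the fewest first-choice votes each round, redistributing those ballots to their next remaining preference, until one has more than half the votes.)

Round 1: Liam 3, Vikram 8, Alice 0, Dev 4, Uma 10. Alice eliminated.
Round 2: Liam 3, Vikram 8, Dev 4, Uma 10. Liam eliminated.
Round 3: Vikram 11, Dev 4, Uma 10. Dev eliminated.
Round 4: Vikram 15, Uma 10. Vikram has a majority (≥13).

Vikram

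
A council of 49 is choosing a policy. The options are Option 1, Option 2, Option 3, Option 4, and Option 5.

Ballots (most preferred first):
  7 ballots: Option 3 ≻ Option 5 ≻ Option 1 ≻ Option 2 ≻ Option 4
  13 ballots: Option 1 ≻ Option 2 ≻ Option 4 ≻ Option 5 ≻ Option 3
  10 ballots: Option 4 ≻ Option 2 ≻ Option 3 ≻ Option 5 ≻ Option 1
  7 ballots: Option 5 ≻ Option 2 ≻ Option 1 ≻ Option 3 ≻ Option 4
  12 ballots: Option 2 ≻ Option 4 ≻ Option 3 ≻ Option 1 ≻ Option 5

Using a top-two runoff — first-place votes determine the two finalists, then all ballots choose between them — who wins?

Round 1 first-place votes: Option 1 13, Option 2 12, Option 3 7, Option 4 10, Option 5 7. Option 1 and Option 2 advance.
Runoff: Option 1 is ranked above Option 2 on 20 ballots, Option 2 above Option 1 on 29.

Option 2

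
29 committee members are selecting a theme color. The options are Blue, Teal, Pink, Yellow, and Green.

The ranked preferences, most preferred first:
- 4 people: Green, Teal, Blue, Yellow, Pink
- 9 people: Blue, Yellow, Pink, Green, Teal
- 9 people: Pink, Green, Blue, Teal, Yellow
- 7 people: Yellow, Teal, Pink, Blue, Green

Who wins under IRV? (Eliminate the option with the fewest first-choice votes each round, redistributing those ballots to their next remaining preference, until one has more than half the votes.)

Pink

Round 1: Blue 9, Teal 0, Pink 9, Yellow 7, Green 4. Teal eliminated.
Round 2: Blue 9, Pink 9, Yellow 7, Green 4. Green eliminated.
Round 3: Blue 13, Pink 9, Yellow 7. Yellow eliminated.
Round 4: Blue 13, Pink 16. Pink has a majority (≥15).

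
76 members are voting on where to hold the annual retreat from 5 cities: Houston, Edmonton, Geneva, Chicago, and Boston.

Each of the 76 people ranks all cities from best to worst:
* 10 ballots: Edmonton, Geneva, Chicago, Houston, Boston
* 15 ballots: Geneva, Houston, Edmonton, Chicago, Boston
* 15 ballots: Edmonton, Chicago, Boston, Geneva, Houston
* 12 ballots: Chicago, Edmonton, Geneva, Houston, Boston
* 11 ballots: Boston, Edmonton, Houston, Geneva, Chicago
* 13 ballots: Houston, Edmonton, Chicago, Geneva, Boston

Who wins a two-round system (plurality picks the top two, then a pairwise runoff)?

Round 1 first-place votes: Houston 13, Edmonton 25, Geneva 15, Chicago 12, Boston 11. Edmonton and Geneva advance.
Runoff: Edmonton is ranked above Geneva on 61 ballots, Geneva above Edmonton on 15.

Edmonton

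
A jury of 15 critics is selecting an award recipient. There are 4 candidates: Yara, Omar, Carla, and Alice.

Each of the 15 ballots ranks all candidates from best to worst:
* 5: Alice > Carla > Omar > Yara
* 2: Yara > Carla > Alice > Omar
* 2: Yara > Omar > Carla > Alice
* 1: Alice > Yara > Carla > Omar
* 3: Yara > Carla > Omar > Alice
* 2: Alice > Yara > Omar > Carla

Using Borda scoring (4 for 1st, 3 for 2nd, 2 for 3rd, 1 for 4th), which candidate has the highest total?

Yara: 5×1 + 2×4 + 2×4 + 1×3 + 3×4 + 2×3 = 42
Omar: 5×2 + 2×1 + 2×3 + 1×1 + 3×2 + 2×2 = 29
Carla: 5×3 + 2×3 + 2×2 + 1×2 + 3×3 + 2×1 = 38
Alice: 5×4 + 2×2 + 2×1 + 1×4 + 3×1 + 2×4 = 41

Yara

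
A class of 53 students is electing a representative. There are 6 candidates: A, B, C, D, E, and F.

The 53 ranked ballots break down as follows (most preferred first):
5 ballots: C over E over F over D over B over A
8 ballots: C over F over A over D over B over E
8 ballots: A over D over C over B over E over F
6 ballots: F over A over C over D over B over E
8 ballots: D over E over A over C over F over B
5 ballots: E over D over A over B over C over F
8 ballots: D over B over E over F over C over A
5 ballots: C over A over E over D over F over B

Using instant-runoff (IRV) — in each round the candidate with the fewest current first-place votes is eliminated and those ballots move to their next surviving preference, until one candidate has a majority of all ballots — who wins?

D

Round 1: A 8, B 0, C 18, D 16, E 5, F 6. B eliminated.
Round 2: A 8, C 18, D 16, E 5, F 6. E eliminated.
Round 3: A 8, C 18, D 21, F 6. F eliminated.
Round 4: A 14, C 18, D 21. A eliminated.
Round 5: C 24, D 29. D has a majority (≥27).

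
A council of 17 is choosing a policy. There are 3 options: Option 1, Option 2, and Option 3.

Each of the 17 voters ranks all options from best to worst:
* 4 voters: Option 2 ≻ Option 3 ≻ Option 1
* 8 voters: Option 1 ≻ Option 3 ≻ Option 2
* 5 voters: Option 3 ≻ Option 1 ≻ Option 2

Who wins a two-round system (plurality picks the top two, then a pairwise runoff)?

Option 3

Round 1 first-place votes: Option 1 8, Option 2 4, Option 3 5. Option 1 and Option 3 advance.
Runoff: Option 1 is ranked above Option 3 on 8 ballots, Option 3 above Option 1 on 9.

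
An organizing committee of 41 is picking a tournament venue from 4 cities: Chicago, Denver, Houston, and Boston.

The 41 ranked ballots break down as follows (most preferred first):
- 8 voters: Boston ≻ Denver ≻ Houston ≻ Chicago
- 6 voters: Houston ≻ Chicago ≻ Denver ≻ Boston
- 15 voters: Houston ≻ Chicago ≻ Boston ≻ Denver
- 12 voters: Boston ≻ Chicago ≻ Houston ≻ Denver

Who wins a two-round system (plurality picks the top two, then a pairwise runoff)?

Round 1 first-place votes: Chicago 0, Denver 0, Houston 21, Boston 20. Houston and Boston advance.
Runoff: Houston is ranked above Boston on 21 ballots, Boston above Houston on 20.

Houston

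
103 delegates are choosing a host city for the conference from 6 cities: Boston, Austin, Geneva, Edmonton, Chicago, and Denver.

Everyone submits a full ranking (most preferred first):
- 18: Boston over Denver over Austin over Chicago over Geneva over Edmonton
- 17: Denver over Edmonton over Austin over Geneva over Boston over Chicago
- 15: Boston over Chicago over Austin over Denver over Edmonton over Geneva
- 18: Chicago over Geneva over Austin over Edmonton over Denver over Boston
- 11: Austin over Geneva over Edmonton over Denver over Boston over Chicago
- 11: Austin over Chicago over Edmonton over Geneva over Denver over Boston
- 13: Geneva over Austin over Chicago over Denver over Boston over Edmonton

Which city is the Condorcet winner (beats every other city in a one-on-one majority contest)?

Austin

Austin vs Boston: 70–33
Austin vs Geneva: 72–31
Austin vs Edmonton: 86–17
Austin vs Chicago: 70–33
Austin vs Denver: 68–35
Austin beats every other city.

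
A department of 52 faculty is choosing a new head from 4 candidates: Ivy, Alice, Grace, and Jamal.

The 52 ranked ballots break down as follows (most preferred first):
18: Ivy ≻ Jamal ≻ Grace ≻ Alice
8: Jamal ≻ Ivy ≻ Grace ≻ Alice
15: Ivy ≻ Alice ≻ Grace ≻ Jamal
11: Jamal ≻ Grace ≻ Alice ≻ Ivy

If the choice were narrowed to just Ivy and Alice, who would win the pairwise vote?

Ivy

Ivy is ranked above Alice on 41 ballots; Alice above Ivy on 11.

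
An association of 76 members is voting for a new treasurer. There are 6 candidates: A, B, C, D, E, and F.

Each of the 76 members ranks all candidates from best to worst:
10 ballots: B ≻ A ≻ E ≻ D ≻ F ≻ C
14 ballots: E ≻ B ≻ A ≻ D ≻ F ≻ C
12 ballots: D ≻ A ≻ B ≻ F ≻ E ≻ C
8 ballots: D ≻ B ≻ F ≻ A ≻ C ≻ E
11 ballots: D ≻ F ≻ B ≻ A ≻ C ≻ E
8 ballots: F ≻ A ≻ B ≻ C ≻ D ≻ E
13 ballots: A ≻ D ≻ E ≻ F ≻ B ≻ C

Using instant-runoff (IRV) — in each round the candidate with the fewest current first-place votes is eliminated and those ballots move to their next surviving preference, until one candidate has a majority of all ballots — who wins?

Round 1: A 13, B 10, C 0, D 31, E 14, F 8. C eliminated.
Round 2: A 13, B 10, D 31, E 14, F 8. F eliminated.
Round 3: A 21, B 10, D 31, E 14. B eliminated.
Round 4: A 31, D 31, E 14. E eliminated.
Round 5: A 45, D 31. A has a majority (≥39).

A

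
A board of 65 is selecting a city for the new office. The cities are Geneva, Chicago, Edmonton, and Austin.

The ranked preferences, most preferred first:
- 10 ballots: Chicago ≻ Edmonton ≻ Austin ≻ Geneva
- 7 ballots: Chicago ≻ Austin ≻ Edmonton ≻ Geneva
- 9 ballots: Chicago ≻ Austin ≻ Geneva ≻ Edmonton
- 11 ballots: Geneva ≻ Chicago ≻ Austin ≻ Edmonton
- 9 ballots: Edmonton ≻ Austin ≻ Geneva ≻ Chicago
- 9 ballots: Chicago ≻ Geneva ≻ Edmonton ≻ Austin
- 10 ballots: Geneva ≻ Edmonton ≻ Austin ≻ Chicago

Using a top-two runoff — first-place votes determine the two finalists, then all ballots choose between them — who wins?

Round 1 first-place votes: Geneva 21, Chicago 35, Edmonton 9, Austin 0. Chicago and Geneva advance.
Runoff: Chicago is ranked above Geneva on 35 ballots, Geneva above Chicago on 30.

Chicago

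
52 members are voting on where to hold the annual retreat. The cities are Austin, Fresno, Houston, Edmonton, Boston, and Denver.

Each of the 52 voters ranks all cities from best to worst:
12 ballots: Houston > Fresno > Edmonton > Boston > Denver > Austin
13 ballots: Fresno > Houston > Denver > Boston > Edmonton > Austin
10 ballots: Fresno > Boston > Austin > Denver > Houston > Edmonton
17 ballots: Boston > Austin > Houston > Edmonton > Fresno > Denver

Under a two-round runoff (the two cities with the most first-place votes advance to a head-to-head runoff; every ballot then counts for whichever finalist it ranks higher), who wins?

Round 1 first-place votes: Austin 0, Fresno 23, Houston 12, Edmonton 0, Boston 17, Denver 0. Fresno and Boston advance.
Runoff: Fresno is ranked above Boston on 35 ballots, Boston above Fresno on 17.

Fresno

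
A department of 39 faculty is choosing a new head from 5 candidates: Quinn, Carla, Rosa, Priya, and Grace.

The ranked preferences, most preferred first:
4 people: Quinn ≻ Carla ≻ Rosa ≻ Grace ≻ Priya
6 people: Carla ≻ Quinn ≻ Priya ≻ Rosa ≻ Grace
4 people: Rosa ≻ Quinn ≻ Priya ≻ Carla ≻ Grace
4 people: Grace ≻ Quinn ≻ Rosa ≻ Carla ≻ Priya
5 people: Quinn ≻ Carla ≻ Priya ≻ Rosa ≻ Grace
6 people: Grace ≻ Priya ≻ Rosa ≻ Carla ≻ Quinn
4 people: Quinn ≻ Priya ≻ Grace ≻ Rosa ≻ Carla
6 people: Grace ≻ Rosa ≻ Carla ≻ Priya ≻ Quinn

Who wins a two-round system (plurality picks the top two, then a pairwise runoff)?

Quinn

Round 1 first-place votes: Quinn 13, Carla 6, Rosa 4, Priya 0, Grace 16. Grace and Quinn advance.
Runoff: Grace is ranked above Quinn on 16 ballots, Quinn above Grace on 23.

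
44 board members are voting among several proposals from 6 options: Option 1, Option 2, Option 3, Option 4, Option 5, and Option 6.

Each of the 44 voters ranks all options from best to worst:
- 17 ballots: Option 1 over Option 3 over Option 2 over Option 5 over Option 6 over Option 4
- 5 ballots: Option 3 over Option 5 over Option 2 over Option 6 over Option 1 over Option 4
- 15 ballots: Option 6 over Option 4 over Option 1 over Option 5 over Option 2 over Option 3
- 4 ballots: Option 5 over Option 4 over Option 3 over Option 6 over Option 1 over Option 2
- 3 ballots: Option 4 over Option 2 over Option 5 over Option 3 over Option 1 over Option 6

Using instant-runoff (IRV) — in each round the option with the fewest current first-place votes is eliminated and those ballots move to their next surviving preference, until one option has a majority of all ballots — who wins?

Round 1: Option 1 17, Option 2 0, Option 3 5, Option 4 3, Option 5 4, Option 6 15. Option 2 eliminated.
Round 2: Option 1 17, Option 3 5, Option 4 3, Option 5 4, Option 6 15. Option 4 eliminated.
Round 3: Option 1 17, Option 3 5, Option 5 7, Option 6 15. Option 3 eliminated.
Round 4: Option 1 17, Option 5 12, Option 6 15. Option 5 eliminated.
Round 5: Option 1 20, Option 6 24. Option 6 has a majority (≥23).

Option 6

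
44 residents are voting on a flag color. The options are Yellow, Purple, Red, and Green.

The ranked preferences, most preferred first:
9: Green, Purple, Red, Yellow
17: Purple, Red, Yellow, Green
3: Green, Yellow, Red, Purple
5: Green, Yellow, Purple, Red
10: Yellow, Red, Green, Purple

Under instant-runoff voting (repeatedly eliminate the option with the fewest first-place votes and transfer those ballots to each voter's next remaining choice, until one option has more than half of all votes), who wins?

Round 1: Yellow 10, Purple 17, Red 0, Green 17. Red eliminated.
Round 2: Yellow 10, Purple 17, Green 17. Yellow eliminated.
Round 3: Purple 17, Green 27. Green has a majority (≥23).

Green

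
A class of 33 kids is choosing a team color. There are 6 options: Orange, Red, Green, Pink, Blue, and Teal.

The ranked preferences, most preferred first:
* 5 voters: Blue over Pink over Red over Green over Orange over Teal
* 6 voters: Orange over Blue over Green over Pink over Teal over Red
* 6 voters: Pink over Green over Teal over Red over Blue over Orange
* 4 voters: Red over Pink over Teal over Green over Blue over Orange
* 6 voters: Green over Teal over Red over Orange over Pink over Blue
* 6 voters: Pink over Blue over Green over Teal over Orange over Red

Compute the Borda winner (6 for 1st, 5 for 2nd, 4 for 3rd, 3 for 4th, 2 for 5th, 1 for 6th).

Orange: 5×2 + 6×6 + 6×1 + 4×1 + 6×3 + 6×2 = 86
Red: 5×4 + 6×1 + 6×3 + 4×6 + 6×4 + 6×1 = 98
Green: 5×3 + 6×4 + 6×5 + 4×3 + 6×6 + 6×4 = 141
Pink: 5×5 + 6×3 + 6×6 + 4×5 + 6×2 + 6×6 = 147
Blue: 5×6 + 6×5 + 6×2 + 4×2 + 6×1 + 6×5 = 116
Teal: 5×1 + 6×2 + 6×4 + 4×4 + 6×5 + 6×3 = 105

Pink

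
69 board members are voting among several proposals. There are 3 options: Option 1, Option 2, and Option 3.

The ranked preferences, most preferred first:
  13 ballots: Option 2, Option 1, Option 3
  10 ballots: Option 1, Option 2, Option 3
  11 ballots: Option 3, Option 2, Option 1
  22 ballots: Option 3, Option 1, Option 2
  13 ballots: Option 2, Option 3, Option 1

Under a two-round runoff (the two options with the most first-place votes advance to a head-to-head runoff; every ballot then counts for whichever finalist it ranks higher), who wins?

Option 2

Round 1 first-place votes: Option 1 10, Option 2 26, Option 3 33. Option 3 and Option 2 advance.
Runoff: Option 3 is ranked above Option 2 on 33 ballots, Option 2 above Option 3 on 36.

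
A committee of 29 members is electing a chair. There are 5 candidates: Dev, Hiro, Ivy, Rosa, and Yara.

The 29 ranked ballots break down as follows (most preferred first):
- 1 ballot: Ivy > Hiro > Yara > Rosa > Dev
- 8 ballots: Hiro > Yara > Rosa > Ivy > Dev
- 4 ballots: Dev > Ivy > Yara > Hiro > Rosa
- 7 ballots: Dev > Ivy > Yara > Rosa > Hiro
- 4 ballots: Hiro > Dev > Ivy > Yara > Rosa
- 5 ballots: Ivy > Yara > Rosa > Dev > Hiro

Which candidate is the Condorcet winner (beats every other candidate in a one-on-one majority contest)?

Dev

Dev vs Hiro: 16–13
Dev vs Ivy: 15–14
Dev vs Rosa: 15–14
Dev vs Yara: 15–14
Dev beats every other candidate.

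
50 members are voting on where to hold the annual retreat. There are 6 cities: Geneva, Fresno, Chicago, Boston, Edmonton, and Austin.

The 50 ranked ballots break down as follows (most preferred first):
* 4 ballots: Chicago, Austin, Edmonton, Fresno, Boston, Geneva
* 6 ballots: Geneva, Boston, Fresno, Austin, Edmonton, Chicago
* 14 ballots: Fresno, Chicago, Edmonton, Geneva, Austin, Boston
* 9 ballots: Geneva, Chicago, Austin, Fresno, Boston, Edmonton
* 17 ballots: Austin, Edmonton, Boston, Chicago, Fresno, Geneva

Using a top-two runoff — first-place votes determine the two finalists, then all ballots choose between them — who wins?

Round 1 first-place votes: Geneva 15, Fresno 14, Chicago 4, Boston 0, Edmonton 0, Austin 17. Austin and Geneva advance.
Runoff: Austin is ranked above Geneva on 21 ballots, Geneva above Austin on 29.

Geneva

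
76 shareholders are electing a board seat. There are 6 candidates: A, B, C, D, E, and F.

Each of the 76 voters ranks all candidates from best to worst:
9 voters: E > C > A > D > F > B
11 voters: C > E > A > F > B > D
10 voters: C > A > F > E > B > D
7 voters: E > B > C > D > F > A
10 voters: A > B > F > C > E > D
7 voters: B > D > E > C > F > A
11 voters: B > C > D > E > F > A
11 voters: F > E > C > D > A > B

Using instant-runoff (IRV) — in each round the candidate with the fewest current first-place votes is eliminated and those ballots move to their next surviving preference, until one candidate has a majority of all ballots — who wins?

E

Round 1: A 10, B 18, C 21, D 0, E 16, F 11. D eliminated.
Round 2: A 10, B 18, C 21, E 16, F 11. A eliminated.
Round 3: B 28, C 21, E 16, F 11. F eliminated.
Round 4: B 28, C 21, E 27. C eliminated.
Round 5: B 28, E 48. E has a majority (≥39).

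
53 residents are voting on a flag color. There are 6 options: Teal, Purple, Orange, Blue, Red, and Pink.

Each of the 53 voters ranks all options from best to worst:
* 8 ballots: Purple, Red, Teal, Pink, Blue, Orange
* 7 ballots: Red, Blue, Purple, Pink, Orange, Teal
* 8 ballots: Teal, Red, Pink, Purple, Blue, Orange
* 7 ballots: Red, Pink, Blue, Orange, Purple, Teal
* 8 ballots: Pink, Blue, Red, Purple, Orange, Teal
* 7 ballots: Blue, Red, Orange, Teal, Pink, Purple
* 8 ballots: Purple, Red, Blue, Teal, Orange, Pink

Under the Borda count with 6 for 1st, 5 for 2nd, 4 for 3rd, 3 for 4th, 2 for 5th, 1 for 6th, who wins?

Red

Teal: 8×4 + 7×1 + 8×6 + 7×1 + 8×1 + 7×3 + 8×3 = 147
Purple: 8×6 + 7×4 + 8×3 + 7×2 + 8×3 + 7×1 + 8×6 = 193
Orange: 8×1 + 7×2 + 8×1 + 7×3 + 8×2 + 7×4 + 8×2 = 111
Blue: 8×2 + 7×5 + 8×2 + 7×4 + 8×5 + 7×6 + 8×4 = 209
Red: 8×5 + 7×6 + 8×5 + 7×6 + 8×4 + 7×5 + 8×5 = 271
Pink: 8×3 + 7×3 + 8×4 + 7×5 + 8×6 + 7×2 + 8×1 = 182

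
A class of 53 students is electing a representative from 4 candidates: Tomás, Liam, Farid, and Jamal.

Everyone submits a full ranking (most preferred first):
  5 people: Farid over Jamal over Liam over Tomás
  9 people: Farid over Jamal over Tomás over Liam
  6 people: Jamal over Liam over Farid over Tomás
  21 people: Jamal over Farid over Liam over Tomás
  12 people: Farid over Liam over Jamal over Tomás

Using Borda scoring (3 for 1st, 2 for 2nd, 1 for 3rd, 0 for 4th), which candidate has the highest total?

Farid

Tomás: 5×0 + 9×1 + 6×0 + 21×0 + 12×0 = 9
Liam: 5×1 + 9×0 + 6×2 + 21×1 + 12×2 = 62
Farid: 5×3 + 9×3 + 6×1 + 21×2 + 12×3 = 126
Jamal: 5×2 + 9×2 + 6×3 + 21×3 + 12×1 = 121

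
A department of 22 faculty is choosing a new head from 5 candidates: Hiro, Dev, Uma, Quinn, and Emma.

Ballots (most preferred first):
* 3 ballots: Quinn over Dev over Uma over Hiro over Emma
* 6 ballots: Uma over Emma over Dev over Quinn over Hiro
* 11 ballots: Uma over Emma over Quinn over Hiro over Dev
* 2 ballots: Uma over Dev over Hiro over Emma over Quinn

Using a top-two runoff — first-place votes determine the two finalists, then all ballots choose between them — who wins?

Uma

Round 1 first-place votes: Hiro 0, Dev 0, Uma 19, Quinn 3, Emma 0. Uma and Quinn advance.
Runoff: Uma is ranked above Quinn on 19 ballots, Quinn above Uma on 3.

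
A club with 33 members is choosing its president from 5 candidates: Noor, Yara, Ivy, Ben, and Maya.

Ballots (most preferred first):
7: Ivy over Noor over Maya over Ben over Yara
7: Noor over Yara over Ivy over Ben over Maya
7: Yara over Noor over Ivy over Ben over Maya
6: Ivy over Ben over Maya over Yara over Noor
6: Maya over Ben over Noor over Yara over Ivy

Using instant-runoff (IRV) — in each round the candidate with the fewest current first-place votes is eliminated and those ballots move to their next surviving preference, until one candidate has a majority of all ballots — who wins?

Noor

Round 1: Noor 7, Yara 7, Ivy 13, Ben 0, Maya 6. Ben eliminated.
Round 2: Noor 7, Yara 7, Ivy 13, Maya 6. Maya eliminated.
Round 3: Noor 13, Yara 7, Ivy 13. Yara eliminated.
Round 4: Noor 20, Ivy 13. Noor has a majority (≥17).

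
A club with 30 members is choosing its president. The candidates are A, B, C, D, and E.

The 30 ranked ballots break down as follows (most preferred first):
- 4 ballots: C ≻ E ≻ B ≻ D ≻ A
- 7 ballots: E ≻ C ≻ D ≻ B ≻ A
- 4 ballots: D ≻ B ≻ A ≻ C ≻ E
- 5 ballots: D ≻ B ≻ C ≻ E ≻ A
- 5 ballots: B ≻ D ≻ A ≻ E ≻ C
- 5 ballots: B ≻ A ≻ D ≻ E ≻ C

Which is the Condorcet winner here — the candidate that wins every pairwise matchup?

D vs A: 25–5
D vs B: 16–14
D vs C: 19–11
D vs E: 19–11
D beats every other candidate.

D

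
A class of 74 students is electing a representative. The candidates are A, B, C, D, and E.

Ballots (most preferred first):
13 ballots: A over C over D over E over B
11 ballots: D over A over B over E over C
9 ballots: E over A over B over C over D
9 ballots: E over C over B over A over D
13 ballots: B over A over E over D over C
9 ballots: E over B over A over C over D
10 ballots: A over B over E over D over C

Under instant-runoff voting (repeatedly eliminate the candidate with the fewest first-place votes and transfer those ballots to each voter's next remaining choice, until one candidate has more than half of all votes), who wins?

Round 1: A 23, B 13, C 0, D 11, E 27. C eliminated.
Round 2: A 23, B 13, D 11, E 27. D eliminated.
Round 3: A 34, B 13, E 27. B eliminated.
Round 4: A 47, E 27. A has a majority (≥38).

A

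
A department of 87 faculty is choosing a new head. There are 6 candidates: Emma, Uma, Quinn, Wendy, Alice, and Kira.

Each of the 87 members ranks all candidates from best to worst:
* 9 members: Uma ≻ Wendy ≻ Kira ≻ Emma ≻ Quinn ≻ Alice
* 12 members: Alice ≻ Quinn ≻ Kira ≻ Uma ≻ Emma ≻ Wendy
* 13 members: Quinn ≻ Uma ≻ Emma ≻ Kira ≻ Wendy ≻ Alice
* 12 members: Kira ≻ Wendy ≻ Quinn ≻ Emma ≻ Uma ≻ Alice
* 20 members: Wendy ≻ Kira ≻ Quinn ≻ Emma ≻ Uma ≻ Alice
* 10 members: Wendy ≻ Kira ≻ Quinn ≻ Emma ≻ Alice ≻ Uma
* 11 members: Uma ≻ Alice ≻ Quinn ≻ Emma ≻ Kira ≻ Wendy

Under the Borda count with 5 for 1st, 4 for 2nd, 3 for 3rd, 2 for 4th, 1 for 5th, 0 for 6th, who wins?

Quinn

Emma: 9×2 + 12×1 + 13×3 + 12×2 + 20×2 + 10×2 + 11×2 = 175
Uma: 9×5 + 12×2 + 13×4 + 12×1 + 20×1 + 10×0 + 11×5 = 208
Quinn: 9×1 + 12×4 + 13×5 + 12×3 + 20×3 + 10×3 + 11×3 = 281
Wendy: 9×4 + 12×0 + 13×1 + 12×4 + 20×5 + 10×5 + 11×0 = 247
Alice: 9×0 + 12×5 + 13×0 + 12×0 + 20×0 + 10×1 + 11×4 = 114
Kira: 9×3 + 12×3 + 13×2 + 12×5 + 20×4 + 10×4 + 11×1 = 280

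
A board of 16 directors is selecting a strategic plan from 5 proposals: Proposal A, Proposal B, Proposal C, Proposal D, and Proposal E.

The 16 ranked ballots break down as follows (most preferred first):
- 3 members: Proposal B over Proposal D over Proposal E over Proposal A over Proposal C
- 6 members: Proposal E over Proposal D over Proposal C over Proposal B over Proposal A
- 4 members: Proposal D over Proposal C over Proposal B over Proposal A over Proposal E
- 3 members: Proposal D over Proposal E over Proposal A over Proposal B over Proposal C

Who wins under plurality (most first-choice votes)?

First-place votes: Proposal A 0, Proposal B 3, Proposal C 0, Proposal D 7, Proposal E 6.

Proposal D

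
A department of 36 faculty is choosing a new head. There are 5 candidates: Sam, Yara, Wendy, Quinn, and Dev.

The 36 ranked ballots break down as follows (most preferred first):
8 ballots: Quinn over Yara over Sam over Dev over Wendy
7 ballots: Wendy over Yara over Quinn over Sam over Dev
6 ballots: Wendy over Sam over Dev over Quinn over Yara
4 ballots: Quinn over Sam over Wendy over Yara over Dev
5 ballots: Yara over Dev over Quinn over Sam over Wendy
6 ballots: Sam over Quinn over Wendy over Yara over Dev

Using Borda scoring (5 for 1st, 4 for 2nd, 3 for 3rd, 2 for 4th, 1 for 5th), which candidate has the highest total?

Quinn

Sam: 8×3 + 7×2 + 6×4 + 4×4 + 5×2 + 6×5 = 118
Yara: 8×4 + 7×4 + 6×1 + 4×2 + 5×5 + 6×2 = 111
Wendy: 8×1 + 7×5 + 6×5 + 4×3 + 5×1 + 6×3 = 108
Quinn: 8×5 + 7×3 + 6×2 + 4×5 + 5×3 + 6×4 = 132
Dev: 8×2 + 7×1 + 6×3 + 4×1 + 5×4 + 6×1 = 71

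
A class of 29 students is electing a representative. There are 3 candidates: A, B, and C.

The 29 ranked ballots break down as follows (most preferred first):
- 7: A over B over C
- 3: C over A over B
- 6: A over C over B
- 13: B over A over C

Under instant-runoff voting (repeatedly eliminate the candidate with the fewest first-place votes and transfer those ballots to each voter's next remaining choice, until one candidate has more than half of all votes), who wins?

A

Round 1: A 13, B 13, C 3. C eliminated.
Round 2: A 16, B 13. A has a majority (≥15).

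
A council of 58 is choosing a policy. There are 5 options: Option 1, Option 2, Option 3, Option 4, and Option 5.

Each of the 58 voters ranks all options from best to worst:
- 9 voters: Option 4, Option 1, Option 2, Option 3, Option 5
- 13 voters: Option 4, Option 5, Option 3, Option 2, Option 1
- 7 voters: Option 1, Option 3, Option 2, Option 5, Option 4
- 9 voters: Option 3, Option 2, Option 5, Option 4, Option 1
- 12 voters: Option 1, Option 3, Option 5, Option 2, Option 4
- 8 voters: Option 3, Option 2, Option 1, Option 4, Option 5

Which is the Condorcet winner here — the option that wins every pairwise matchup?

Option 3 vs Option 1: 30–28
Option 3 vs Option 2: 49–9
Option 3 vs Option 4: 36–22
Option 3 vs Option 5: 45–13
Option 3 beats every other option.

Option 3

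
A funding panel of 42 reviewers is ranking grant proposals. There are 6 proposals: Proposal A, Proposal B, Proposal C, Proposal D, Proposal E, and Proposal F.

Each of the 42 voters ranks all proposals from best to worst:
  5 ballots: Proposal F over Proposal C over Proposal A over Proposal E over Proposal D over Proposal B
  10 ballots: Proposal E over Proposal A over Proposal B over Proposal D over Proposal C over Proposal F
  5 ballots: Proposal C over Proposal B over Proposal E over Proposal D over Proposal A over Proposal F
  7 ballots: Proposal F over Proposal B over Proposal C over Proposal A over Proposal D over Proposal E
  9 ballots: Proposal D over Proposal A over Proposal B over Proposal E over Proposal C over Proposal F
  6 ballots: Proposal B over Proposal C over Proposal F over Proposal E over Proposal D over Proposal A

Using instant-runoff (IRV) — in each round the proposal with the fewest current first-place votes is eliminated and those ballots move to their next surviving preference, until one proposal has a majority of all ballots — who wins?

Round 1: Proposal A 0, Proposal B 6, Proposal C 5, Proposal D 9, Proposal E 10, Proposal F 12. Proposal A eliminated.
Round 2: Proposal B 6, Proposal C 5, Proposal D 9, Proposal E 10, Proposal F 12. Proposal C eliminated.
Round 3: Proposal B 11, Proposal D 9, Proposal E 10, Proposal F 12. Proposal D eliminated.
Round 4: Proposal B 20, Proposal E 10, Proposal F 12. Proposal E eliminated.
Round 5: Proposal B 30, Proposal F 12. Proposal B has a majority (≥22).

Proposal B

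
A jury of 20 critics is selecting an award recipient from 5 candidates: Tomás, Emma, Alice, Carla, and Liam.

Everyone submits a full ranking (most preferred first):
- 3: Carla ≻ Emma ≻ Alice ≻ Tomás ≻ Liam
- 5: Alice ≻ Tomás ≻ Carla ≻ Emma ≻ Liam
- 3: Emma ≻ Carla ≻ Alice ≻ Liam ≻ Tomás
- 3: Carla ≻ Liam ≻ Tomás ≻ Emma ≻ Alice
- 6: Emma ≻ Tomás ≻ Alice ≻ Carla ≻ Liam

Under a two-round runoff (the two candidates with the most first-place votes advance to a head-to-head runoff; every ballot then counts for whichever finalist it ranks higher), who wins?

Round 1 first-place votes: Tomás 0, Emma 9, Alice 5, Carla 6, Liam 0. Emma and Carla advance.
Runoff: Emma is ranked above Carla on 9 ballots, Carla above Emma on 11.

Carla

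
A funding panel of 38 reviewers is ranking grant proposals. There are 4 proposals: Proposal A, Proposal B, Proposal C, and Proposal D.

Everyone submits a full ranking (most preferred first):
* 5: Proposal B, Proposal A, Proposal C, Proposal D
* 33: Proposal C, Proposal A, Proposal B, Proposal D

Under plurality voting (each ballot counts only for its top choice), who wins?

First-place votes: Proposal A 0, Proposal B 5, Proposal C 33, Proposal D 0.

Proposal C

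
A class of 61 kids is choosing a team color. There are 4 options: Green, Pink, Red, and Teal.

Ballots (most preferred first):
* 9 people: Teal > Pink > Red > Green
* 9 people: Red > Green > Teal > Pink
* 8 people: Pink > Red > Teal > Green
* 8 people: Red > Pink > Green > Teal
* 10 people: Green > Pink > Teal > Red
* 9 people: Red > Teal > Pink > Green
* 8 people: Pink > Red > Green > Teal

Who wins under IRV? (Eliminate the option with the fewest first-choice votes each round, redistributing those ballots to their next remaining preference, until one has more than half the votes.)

Round 1: Green 10, Pink 16, Red 26, Teal 9. Teal eliminated.
Round 2: Green 10, Pink 25, Red 26. Green eliminated.
Round 3: Pink 35, Red 26. Pink has a majority (≥31).

Pink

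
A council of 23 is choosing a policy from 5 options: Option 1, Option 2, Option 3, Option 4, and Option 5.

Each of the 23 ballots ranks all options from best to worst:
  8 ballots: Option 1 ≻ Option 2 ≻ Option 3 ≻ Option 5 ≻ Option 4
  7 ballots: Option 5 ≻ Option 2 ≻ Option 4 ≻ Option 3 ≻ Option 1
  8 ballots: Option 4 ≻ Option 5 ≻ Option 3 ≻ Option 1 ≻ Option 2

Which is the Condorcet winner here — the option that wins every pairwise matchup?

Option 5

Option 5 vs Option 1: 15–8
Option 5 vs Option 2: 15–8
Option 5 vs Option 3: 15–8
Option 5 vs Option 4: 15–8
Option 5 beats every other option.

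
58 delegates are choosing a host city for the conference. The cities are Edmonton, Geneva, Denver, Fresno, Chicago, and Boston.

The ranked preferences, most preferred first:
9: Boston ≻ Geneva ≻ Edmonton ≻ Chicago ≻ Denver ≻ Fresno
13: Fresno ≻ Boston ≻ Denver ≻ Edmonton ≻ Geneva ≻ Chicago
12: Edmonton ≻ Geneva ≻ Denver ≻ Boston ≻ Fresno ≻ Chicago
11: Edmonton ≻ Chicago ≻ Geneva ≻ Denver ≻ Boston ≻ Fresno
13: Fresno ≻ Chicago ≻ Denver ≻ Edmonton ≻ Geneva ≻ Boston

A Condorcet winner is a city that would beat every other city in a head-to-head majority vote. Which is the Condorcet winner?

Edmonton

Edmonton vs Geneva: 49–9
Edmonton vs Denver: 32–26
Edmonton vs Fresno: 32–26
Edmonton vs Chicago: 45–13
Edmonton vs Boston: 36–22
Edmonton beats every other city.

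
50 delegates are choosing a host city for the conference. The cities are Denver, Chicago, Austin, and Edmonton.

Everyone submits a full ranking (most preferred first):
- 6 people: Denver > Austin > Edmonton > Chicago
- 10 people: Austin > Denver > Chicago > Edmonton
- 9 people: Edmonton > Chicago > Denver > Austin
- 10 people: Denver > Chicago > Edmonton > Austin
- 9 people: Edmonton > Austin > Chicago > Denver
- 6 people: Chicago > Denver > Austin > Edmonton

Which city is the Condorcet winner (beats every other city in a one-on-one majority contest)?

Denver vs Chicago: 26–24
Denver vs Austin: 31–19
Denver vs Edmonton: 32–18
Denver beats every other city.

Denver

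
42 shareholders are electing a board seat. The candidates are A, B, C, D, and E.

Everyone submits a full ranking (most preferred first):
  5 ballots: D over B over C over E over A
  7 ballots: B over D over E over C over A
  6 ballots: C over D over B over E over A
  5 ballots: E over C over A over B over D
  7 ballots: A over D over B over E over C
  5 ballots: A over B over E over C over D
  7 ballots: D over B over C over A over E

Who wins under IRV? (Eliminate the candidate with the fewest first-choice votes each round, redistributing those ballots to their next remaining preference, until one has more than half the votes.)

Round 1: A 12, B 7, C 6, D 12, E 5. E eliminated.
Round 2: A 12, B 7, C 11, D 12. B eliminated.
Round 3: A 12, C 11, D 19. C eliminated.
Round 4: A 17, D 25. D has a majority (≥22).

D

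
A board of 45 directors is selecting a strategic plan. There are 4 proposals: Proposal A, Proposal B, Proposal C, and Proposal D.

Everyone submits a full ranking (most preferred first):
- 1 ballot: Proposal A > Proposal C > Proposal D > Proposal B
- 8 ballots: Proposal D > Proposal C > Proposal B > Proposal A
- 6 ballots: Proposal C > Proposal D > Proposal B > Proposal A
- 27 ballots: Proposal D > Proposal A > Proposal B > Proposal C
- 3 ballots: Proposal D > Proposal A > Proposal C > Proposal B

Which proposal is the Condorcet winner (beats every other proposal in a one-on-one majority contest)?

Proposal D vs Proposal A: 44–1
Proposal D vs Proposal B: 45–0
Proposal D vs Proposal C: 38–7
Proposal D beats every other proposal.

Proposal D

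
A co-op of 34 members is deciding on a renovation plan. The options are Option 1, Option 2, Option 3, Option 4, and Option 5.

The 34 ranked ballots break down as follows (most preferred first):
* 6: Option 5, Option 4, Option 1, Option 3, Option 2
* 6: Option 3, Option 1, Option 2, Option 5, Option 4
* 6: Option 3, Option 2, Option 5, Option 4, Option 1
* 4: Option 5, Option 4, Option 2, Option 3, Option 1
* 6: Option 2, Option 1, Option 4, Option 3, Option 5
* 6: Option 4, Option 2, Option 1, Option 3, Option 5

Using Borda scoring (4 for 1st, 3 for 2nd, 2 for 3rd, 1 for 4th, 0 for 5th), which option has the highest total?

Option 2

Option 1: 6×2 + 6×3 + 6×0 + 4×0 + 6×3 + 6×2 = 60
Option 2: 6×0 + 6×2 + 6×3 + 4×2 + 6×4 + 6×3 = 80
Option 3: 6×1 + 6×4 + 6×4 + 4×1 + 6×1 + 6×1 = 70
Option 4: 6×3 + 6×0 + 6×1 + 4×3 + 6×2 + 6×4 = 72
Option 5: 6×4 + 6×1 + 6×2 + 4×4 + 6×0 + 6×0 = 58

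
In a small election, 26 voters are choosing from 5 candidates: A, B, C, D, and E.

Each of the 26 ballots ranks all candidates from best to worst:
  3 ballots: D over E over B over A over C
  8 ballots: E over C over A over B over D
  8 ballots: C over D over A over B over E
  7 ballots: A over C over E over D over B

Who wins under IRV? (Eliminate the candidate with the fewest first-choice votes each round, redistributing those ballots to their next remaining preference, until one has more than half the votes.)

C

Round 1: A 7, B 0, C 8, D 3, E 8. B eliminated.
Round 2: A 7, C 8, D 3, E 8. D eliminated.
Round 3: A 7, C 8, E 11. A eliminated.
Round 4: C 15, E 11. C has a majority (≥14).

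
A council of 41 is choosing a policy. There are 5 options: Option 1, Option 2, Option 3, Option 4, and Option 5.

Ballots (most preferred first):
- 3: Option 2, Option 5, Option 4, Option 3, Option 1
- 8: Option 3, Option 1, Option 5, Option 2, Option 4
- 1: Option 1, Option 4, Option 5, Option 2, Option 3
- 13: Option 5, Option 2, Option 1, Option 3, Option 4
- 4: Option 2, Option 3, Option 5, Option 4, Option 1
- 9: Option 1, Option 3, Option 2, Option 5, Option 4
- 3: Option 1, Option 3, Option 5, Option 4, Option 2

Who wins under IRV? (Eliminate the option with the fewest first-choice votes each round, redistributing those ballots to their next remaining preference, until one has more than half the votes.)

Option 1

Round 1: Option 1 13, Option 2 7, Option 3 8, Option 4 0, Option 5 13. Option 4 eliminated.
Round 2: Option 1 13, Option 2 7, Option 3 8, Option 5 13. Option 2 eliminated.
Round 3: Option 1 13, Option 3 12, Option 5 16. Option 3 eliminated.
Round 4: Option 1 21, Option 5 20. Option 1 has a majority (≥21).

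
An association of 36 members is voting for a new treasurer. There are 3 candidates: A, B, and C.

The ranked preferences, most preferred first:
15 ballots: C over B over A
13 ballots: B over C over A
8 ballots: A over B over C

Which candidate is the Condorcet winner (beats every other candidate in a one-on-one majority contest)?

B vs A: 28–8
B vs C: 21–15
B beats every other candidate.

B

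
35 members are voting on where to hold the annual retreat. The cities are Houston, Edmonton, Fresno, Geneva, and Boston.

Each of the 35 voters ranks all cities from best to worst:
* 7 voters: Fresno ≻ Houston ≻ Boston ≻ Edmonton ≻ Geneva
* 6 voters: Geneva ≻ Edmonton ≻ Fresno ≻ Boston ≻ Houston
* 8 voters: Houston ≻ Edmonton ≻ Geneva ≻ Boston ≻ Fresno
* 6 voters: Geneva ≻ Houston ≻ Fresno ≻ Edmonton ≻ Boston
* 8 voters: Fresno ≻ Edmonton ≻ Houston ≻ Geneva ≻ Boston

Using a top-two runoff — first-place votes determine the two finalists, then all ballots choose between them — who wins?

Round 1 first-place votes: Houston 8, Edmonton 0, Fresno 15, Geneva 12, Boston 0. Fresno and Geneva advance.
Runoff: Fresno is ranked above Geneva on 15 ballots, Geneva above Fresno on 20.

Geneva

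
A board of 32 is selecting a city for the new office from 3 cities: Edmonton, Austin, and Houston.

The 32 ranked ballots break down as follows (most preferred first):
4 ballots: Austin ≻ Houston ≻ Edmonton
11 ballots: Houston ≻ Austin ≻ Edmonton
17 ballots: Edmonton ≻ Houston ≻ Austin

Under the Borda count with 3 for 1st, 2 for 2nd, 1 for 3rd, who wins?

Houston

Edmonton: 4×1 + 11×1 + 17×3 = 66
Austin: 4×3 + 11×2 + 17×1 = 51
Houston: 4×2 + 11×3 + 17×2 = 75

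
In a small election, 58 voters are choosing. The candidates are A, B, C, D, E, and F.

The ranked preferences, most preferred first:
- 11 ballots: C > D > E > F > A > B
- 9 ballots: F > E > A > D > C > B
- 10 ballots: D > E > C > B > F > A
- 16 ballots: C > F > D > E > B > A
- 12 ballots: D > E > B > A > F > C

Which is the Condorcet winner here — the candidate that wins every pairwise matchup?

D vs A: 49–9
D vs B: 58–0
D vs C: 31–27
D vs E: 49–9
D vs F: 33–25
D beats every other candidate.

D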